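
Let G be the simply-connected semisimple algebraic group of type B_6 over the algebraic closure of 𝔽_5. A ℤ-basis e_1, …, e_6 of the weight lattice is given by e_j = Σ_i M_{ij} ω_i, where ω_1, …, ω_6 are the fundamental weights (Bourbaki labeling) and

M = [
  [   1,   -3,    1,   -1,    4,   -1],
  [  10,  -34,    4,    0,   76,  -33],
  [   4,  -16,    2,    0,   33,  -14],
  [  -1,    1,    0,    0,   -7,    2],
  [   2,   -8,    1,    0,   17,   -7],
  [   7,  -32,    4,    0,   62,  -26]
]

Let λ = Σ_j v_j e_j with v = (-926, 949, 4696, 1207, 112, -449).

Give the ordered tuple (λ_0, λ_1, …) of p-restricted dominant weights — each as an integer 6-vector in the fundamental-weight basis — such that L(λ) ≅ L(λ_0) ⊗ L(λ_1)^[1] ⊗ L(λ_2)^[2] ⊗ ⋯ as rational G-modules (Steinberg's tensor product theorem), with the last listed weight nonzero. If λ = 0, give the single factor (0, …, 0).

Compute c_i = Σ_j M_{ij} v_j with v = (-926, 949, 4696, 1207, 112, -449):
  c_1 = (1)·(-926) + (-3)·(949) + 1·4696 + (-1)·(1207) + 4·112 + (-1)·(-449) = 613
  c_2 = (10)·(-926) + (-34)·(949) + 4·4696 + 0·1207 + 76·112 + (-33)·(-449) = 587
  c_3 = (4)·(-926) + (-16)·(949) + 2·4696 + 0·1207 + 33·112 + (-14)·(-449) = 486
  c_4 = (-1)·(-926) + 1·949 + 0·4696 + 0·1207 + (-7)·(112) + (2)·(-449) = 193
  c_5 = (2)·(-926) + (-8)·(949) + 1·4696 + 0·1207 + 17·112 + (-7)·(-449) = 299
  c_6 = (7)·(-926) + (-32)·(949) + 4·4696 + 0·1207 + 62·112 + (-26)·(-449) = 552
p = 5; digits c_i = Σ_j d_{ij}·5^j, 0 ≤ d_{ij} < 5:
  c_1 = 613 = 3·5^0 + 2·5^1 + 4·5^2 + 4·5^3
  c_2 = 587 = 2·5^0 + 2·5^1 + 3·5^2 + 4·5^3
  c_3 = 486 = 1·5^0 + 2·5^1 + 4·5^2 + 3·5^3
  c_4 = 193 = 3·5^0 + 3·5^1 + 2·5^2 + 1·5^3
  c_5 = 299 = 4·5^0 + 4·5^1 + 1·5^2 + 2·5^3
  c_6 = 552 = 2·5^0 + 0·5^1 + 2·5^2 + 4·5^3
λ_0 = (3, 2, 1, 3, 4, 2)
λ_1 = (2, 2, 2, 3, 4, 0)
λ_2 = (4, 3, 4, 2, 1, 2)
λ_3 = (4, 4, 3, 1, 2, 4)

((3, 2, 1, 3, 4, 2), (2, 2, 2, 3, 4, 0), (4, 3, 4, 2, 1, 2), (4, 4, 3, 1, 2, 4))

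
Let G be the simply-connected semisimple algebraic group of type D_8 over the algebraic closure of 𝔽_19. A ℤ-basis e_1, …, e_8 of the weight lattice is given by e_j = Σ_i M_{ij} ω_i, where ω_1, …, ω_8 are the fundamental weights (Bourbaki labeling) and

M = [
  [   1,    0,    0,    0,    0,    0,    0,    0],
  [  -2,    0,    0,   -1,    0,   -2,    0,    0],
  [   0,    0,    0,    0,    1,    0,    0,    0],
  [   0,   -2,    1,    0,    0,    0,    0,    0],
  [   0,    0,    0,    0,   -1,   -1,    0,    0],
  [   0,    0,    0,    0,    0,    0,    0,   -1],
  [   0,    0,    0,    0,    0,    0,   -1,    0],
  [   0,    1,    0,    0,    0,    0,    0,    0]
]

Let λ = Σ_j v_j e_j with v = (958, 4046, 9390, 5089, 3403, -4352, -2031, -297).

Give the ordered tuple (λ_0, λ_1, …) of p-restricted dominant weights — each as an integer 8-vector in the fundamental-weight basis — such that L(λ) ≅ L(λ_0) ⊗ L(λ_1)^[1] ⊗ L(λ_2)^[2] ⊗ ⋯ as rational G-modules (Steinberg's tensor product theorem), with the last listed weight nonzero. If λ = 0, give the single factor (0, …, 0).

Change of basis e → ω: c = M·v where v = (958, 4046, 9390, 5089, 3403, -4352, -2031, -297):
  c_1 = (1)·(958) + (0)·(4046) + (0)·(9390) + (0)·(5089) + (0)·(3403) + (0)·(-4352) + (0)·(-2031) + (0)·(-297) = 958
  c_2 = (-2)·(958) + (0)·(4046) + (0)·(9390) + (-1)·(5089) + (0)·(3403) + (-2)·(-4352) + (0)·(-2031) + (0)·(-297) = 1699
  c_3 = (0)·(958) + (0)·(4046) + (0)·(9390) + (0)·(5089) + (1)·(3403) + (0)·(-4352) + (0)·(-2031) + (0)·(-297) = 3403
  c_4 = (0)·(958) + (-2)·(4046) + (1)·(9390) + (0)·(5089) + (0)·(3403) + (0)·(-4352) + (0)·(-2031) + (0)·(-297) = 1298
  c_5 = (0)·(958) + (0)·(4046) + (0)·(9390) + (0)·(5089) + (-1)·(3403) + (-1)·(-4352) + (0)·(-2031) + (0)·(-297) = 949
  c_6 = (0)·(958) + (0)·(4046) + (0)·(9390) + (0)·(5089) + (0)·(3403) + (0)·(-4352) + (0)·(-2031) + (-1)·(-297) = 297
  c_7 = (0)·(958) + (0)·(4046) + (0)·(9390) + (0)·(5089) + (0)·(3403) + (0)·(-4352) + (-1)·(-2031) + (0)·(-297) = 2031
  c_8 = (0)·(958) + (1)·(4046) + (0)·(9390) + (0)·(5089) + (0)·(3403) + (0)·(-4352) + (0)·(-2031) + (0)·(-297) = 4046
p = 19; digits c_i = Σ_j d_{ij}·19^j, 0 ≤ d_{ij} < 19:
  c_1 = 958 = 8·19^0 + 12·19^1 + 2·19^2
  c_2 = 1699 = 8·19^0 + 13·19^1 + 4·19^2
  c_3 = 3403 = 2·19^0 + 8·19^1 + 9·19^2
  c_4 = 1298 = 6·19^0 + 11·19^1 + 3·19^2
  c_5 = 949 = 18·19^0 + 11·19^1 + 2·19^2
  c_6 = 297 = 12·19^0 + 15·19^1
  c_7 = 2031 = 17·19^0 + 11·19^1 + 5·19^2
  c_8 = 4046 = 18·19^0 + 3·19^1 + 11·19^2
Factor λ_0 = (8, 8, 2, 6, 18, 12, 17, 18)
Factor λ_1 = (12, 13, 8, 11, 11, 15, 11, 3)
Factor λ_2 = (2, 4, 9, 3, 2, 0, 5, 11)

((8, 8, 2, 6, 18, 12, 17, 18), (12, 13, 8, 11, 11, 15, 11, 3), (2, 4, 9, 3, 2, 0, 5, 11))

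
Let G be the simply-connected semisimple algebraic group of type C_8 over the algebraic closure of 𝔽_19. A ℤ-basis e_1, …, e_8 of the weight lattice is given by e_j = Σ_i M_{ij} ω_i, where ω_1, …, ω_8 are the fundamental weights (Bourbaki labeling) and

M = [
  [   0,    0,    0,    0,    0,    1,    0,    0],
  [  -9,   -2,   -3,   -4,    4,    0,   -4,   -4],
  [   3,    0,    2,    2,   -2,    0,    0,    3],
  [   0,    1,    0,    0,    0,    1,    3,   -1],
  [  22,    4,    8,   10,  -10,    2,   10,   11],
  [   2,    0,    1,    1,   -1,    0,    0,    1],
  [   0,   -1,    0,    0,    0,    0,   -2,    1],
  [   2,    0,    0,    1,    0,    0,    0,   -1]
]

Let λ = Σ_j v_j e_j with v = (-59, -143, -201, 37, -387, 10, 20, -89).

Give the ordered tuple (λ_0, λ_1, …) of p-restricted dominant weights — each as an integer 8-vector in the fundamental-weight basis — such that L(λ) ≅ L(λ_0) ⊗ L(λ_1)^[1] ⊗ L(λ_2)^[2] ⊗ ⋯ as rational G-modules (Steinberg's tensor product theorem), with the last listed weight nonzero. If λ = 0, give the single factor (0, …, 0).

((10, 0, 2, 16, 3, 16, 14, 8),)

In the fundamental-weight basis, λ has coordinates c = M·v (v = (-59, -143, -201, 37, -387, 10, 20, -89)):
  c_1 = 0*-59 + 0*-143 + 0*-201 + 0*37 + 0*-387 + 1*10 + 0*20 + 0*-89 = 10
  c_2 = -9*-59 + -2*-143 + -3*-201 + -4*37 + 4*-387 + 0*10 + -4*20 + -4*-89 = 0
  c_3 = 3*-59 + 0*-143 + 2*-201 + 2*37 + -2*-387 + 0*10 + 0*20 + 3*-89 = 2
  c_4 = 0*-59 + 1*-143 + 0*-201 + 0*37 + 0*-387 + 1*10 + 3*20 + -1*-89 = 16
  c_5 = 22*-59 + 4*-143 + 8*-201 + 10*37 + -10*-387 + 2*10 + 10*20 + 11*-89 = 3
  c_6 = 2*-59 + 0*-143 + 1*-201 + 1*37 + -1*-387 + 0*10 + 0*20 + 1*-89 = 16
  c_7 = 0*-59 + -1*-143 + 0*-201 + 0*37 + 0*-387 + 0*10 + -2*20 + 1*-89 = 14
  c_8 = 2*-59 + 0*-143 + 0*-201 + 1*37 + 0*-387 + 0*10 + 0*20 + -1*-89 = 8
Writing each c_i in base p = 19:
  c_1 = 10 = 10·19^0
  c_2 = 0
  c_3 = 2 = 2·19^0
  c_4 = 16 = 16·19^0
  c_5 = 3 = 3·19^0
  c_6 = 16 = 16·19^0
  c_7 = 14 = 14·19^0
  c_8 = 8 = 8·19^0
λ_0 = (10, 0, 2, 16, 3, 16, 14, 8)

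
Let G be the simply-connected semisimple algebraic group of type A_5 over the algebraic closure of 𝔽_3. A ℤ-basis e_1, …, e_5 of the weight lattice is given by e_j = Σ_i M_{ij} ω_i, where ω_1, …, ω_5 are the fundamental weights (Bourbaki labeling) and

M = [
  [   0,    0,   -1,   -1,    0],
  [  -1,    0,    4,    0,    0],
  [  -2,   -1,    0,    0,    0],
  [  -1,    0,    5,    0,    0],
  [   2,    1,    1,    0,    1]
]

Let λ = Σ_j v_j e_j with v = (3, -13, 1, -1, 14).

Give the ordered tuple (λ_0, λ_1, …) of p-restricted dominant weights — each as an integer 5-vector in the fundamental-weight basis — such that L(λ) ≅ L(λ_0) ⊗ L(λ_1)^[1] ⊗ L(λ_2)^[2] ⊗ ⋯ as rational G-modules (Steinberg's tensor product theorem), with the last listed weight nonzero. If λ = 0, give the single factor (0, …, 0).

((0, 1, 1, 2, 2), (0, 0, 2, 0, 2))

Change of basis e → ω: c = M·v where v = (3, -13, 1, -1, 14):
  c_1 = 0*3 + 0*-13 + -1*1 + -1*-1 + 0*14 = 0
  c_2 = -1*3 + 0*-13 + 4*1 + 0*-1 + 0*14 = 1
  c_3 = -2*3 + -1*-13 + 0*1 + 0*-1 + 0*14 = 7
  c_4 = -1*3 + 0*-13 + 5*1 + 0*-1 + 0*14 = 2
  c_5 = 2*3 + 1*-13 + 1*1 + 0*-1 + 1*14 = 8
Writing each c_i in base p = 3:
  c_1 = 0
  c_2 = 1 = 1·3^0
  c_3 = 7 = 1·3^0 + 2·3^1
  c_4 = 2 = 2·3^0
  c_5 = 8 = 2·3^0 + 2·3^1
Factor λ_0 = (0, 1, 1, 2, 2)
Factor λ_1 = (0, 0, 2, 0, 2)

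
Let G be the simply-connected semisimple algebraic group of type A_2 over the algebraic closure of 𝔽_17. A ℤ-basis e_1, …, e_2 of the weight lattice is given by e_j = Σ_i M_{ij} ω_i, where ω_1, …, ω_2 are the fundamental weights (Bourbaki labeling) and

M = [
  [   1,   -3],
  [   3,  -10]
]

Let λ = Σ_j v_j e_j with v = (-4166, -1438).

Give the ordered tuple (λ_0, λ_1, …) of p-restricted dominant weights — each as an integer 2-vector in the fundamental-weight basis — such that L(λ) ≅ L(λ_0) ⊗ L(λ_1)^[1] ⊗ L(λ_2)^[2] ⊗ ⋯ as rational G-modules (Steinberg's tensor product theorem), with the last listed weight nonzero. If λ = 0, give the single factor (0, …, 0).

ω-coordinates c = M·v, v = (-4166, -1438):
  c_1 = (1)·(-4166) + (-3)·(-1438) = 148
  c_2 = (3)·(-4166) + (-10)·(-1438) = 1882
Expand coordinatewise in base 17:
  c_1 = 148 = 12·17^0 + 8·17^1
  c_2 = 1882 = 12·17^0 + 8·17^1 + 6·17^2
p-restricted factor λ_0 = (12, 12)
p-restricted factor λ_1 = (8, 8)
p-restricted factor λ_2 = (0, 6)

((12, 12), (8, 8), (0, 6))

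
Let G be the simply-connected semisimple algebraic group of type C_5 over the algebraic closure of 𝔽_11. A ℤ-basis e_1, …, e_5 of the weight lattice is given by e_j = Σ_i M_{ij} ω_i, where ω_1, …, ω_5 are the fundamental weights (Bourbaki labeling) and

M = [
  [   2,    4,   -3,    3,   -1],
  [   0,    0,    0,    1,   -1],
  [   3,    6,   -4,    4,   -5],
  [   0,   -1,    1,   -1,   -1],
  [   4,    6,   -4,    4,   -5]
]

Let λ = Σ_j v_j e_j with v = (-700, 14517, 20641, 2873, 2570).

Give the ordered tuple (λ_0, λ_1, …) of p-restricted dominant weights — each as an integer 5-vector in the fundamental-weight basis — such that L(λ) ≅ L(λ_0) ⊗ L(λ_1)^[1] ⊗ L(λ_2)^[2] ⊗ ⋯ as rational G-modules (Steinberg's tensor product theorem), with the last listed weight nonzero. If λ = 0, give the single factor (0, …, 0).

((2, 6, 2, 10, 6), (6, 5, 10, 6, 1), (6, 2, 8, 5, 3))

Change of basis e → ω: c = M·v where v = (-700, 14517, 20641, 2873, 2570):
  c_1 = (2)·(-700) + (4)·(14517) + (-3)·(20641) + (3)·(2873) + (-1)·(2570) = 794
  c_2 = (0)·(-700) + (0)·(14517) + (0)·(20641) + (1)·(2873) + (-1)·(2570) = 303
  c_3 = (3)·(-700) + (6)·(14517) + (-4)·(20641) + (4)·(2873) + (-5)·(2570) = 1080
  c_4 = (0)·(-700) + (-1)·(14517) + (1)·(20641) + (-1)·(2873) + (-1)·(2570) = 681
  c_5 = (4)·(-700) + (6)·(14517) + (-4)·(20641) + (4)·(2873) + (-5)·(2570) = 380
p = 11; digits c_i = Σ_j d_{ij}·11^j, 0 ≤ d_{ij} < 11:
  c_1 = 794 = 2·11^0 + 6·11^1 + 6·11^2
  c_2 = 303 = 6·11^0 + 5·11^1 + 2·11^2
  c_3 = 1080 = 2·11^0 + 10·11^1 + 8·11^2
  c_4 = 681 = 10·11^0 + 6·11^1 + 5·11^2
  c_5 = 380 = 6·11^0 + 1·11^1 + 3·11^2
Factor λ_0 = (2, 6, 2, 10, 6)
Factor λ_1 = (6, 5, 10, 6, 1)
Factor λ_2 = (6, 2, 8, 5, 3)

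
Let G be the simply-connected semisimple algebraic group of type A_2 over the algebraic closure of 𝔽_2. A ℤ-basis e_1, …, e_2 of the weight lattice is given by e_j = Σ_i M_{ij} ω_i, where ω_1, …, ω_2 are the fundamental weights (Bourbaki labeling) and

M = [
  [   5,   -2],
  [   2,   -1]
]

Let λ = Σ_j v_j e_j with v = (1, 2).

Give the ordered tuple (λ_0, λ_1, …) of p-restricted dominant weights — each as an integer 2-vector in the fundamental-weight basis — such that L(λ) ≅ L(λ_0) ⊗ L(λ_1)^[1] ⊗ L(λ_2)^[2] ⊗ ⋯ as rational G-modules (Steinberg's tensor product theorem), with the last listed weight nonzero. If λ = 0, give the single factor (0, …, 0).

In the fundamental-weight basis, λ has coordinates c = M·v (v = (1, 2)):
  c_1 = 5*1 + -2*2 = 1
  c_2 = 2*1 + -1*2 = 0
Writing each c_i in base p = 2:
  c_1 = 1 = 1·2^0
  c_2 = 0
Factor λ_0 = (1, 0)

((1, 0),)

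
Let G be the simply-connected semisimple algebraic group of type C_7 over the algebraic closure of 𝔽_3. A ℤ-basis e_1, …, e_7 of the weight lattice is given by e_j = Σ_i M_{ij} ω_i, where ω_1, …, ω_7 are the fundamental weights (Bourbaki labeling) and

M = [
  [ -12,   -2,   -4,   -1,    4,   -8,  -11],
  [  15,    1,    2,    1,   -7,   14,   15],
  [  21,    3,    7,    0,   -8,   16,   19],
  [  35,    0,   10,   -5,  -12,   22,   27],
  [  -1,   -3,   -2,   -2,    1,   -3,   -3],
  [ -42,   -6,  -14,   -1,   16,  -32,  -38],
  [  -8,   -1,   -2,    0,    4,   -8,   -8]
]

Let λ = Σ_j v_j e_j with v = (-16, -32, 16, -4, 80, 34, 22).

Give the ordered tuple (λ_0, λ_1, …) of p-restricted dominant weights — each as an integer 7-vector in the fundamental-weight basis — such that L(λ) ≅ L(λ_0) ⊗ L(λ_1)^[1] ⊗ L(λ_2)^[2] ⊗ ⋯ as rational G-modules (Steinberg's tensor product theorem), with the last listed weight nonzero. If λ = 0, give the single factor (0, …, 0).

((2, 2, 2, 2, 0, 0, 0),)

Converting to the ω-basis (c_i = row i of M dotted with v = (-16, -32, 16, -4, 80, 34, 22)):
  c_1 = -12*-16 + -2*-32 + -4*16 + -1*-4 + 4*80 + -8*34 + -11*22 = 2
  c_2 = 15*-16 + 1*-32 + 2*16 + 1*-4 + -7*80 + 14*34 + 15*22 = 2
  c_3 = 21*-16 + 3*-32 + 7*16 + 0*-4 + -8*80 + 16*34 + 19*22 = 2
  c_4 = 35*-16 + 0*-32 + 10*16 + -5*-4 + -12*80 + 22*34 + 27*22 = 2
  c_5 = -1*-16 + -3*-32 + -2*16 + -2*-4 + 1*80 + -3*34 + -3*22 = 0
  c_6 = -42*-16 + -6*-32 + -14*16 + -1*-4 + 16*80 + -32*34 + -38*22 = 0
  c_7 = -8*-16 + -1*-32 + -2*16 + 0*-4 + 4*80 + -8*34 + -8*22 = 0
p = 3; digits c_i = Σ_j d_{ij}·3^j, 0 ≤ d_{ij} < 3:
  c_1 = 2 = 2·3^0
  c_2 = 2 = 2·3^0
  c_3 = 2 = 2·3^0
  c_4 = 2 = 2·3^0
  c_5 = 0
  c_6 = 0
  c_7 = 0
Factor λ_0 = (2, 2, 2, 2, 0, 0, 0)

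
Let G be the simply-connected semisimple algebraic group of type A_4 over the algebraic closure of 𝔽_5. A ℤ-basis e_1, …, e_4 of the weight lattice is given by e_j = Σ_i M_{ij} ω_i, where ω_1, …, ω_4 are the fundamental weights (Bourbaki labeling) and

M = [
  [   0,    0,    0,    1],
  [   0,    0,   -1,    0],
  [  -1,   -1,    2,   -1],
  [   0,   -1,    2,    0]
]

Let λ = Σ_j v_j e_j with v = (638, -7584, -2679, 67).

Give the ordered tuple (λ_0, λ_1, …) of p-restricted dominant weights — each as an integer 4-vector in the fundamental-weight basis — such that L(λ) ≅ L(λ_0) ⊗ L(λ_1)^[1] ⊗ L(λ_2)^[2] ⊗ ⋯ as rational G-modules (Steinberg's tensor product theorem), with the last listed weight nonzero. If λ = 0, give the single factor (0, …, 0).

((2, 4, 1, 1), (3, 0, 4, 0), (2, 2, 0, 4), (0, 1, 2, 2), (0, 4, 2, 3))

Change of basis e → ω: c = M·v where v = (638, -7584, -2679, 67):
  c_1 = (0)·(638) + (0)·(-7584) + (0)·(-2679) + (1)·(67) = 67
  c_2 = (0)·(638) + (0)·(-7584) + (-1)·(-2679) + (0)·(67) = 2679
  c_3 = (-1)·(638) + (-1)·(-7584) + (2)·(-2679) + (-1)·(67) = 1521
  c_4 = (0)·(638) + (-1)·(-7584) + (2)·(-2679) + (0)·(67) = 2226
Expand coordinatewise in base 5:
  c_1 = 67 = 2·5^0 + 3·5^1 + 2·5^2
  c_2 = 2679 = 4·5^0 + 0·5^1 + 2·5^2 + 1·5^3 + 4·5^4
  c_3 = 1521 = 1·5^0 + 4·5^1 + 0·5^2 + 2·5^3 + 2·5^4
  c_4 = 2226 = 1·5^0 + 0·5^1 + 4·5^2 + 2·5^3 + 3·5^4
λ_0 = (2, 4, 1, 1)
λ_1 = (3, 0, 4, 0)
λ_2 = (2, 2, 0, 4)
λ_3 = (0, 1, 2, 2)
λ_4 = (0, 4, 2, 3)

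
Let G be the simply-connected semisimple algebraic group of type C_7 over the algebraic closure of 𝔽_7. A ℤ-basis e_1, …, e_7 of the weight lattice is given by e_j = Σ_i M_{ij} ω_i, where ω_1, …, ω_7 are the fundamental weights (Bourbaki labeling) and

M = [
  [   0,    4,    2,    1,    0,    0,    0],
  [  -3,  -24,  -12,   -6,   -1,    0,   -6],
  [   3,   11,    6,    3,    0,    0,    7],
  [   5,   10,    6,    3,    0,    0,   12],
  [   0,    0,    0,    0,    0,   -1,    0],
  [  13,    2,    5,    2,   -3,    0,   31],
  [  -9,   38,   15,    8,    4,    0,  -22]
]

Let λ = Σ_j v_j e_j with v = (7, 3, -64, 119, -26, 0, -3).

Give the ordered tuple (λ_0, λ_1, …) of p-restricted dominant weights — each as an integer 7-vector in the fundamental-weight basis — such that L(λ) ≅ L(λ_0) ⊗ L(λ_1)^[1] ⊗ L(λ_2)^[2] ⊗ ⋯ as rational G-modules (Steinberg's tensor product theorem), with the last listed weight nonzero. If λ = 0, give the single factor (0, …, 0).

((3, 5, 6, 2, 0, 0, 5),)

Converting to the ω-basis (c_i = row i of M dotted with v = (7, 3, -64, 119, -26, 0, -3)):
  c_1 = 0*7 + 4*3 + 2*-64 + 1*119 + 0*-26 + 0*0 + 0*-3 = 3
  c_2 = -3*7 + -24*3 + -12*-64 + -6*119 + -1*-26 + 0*0 + -6*-3 = 5
  c_3 = 3*7 + 11*3 + 6*-64 + 3*119 + 0*-26 + 0*0 + 7*-3 = 6
  c_4 = 5*7 + 10*3 + 6*-64 + 3*119 + 0*-26 + 0*0 + 12*-3 = 2
  c_5 = 0*7 + 0*3 + 0*-64 + 0*119 + 0*-26 + -1*0 + 0*-3 = 0
  c_6 = 13*7 + 2*3 + 5*-64 + 2*119 + -3*-26 + 0*0 + 31*-3 = 0
  c_7 = -9*7 + 38*3 + 15*-64 + 8*119 + 4*-26 + 0*0 + -22*-3 = 5
Expand coordinatewise in base 7:
  c_1 = 3 = 3·7^0
  c_2 = 5 = 5·7^0
  c_3 = 6 = 6·7^0
  c_4 = 2 = 2·7^0
  c_5 = 0
  c_6 = 0
  c_7 = 5 = 5·7^0
λ_0 = (3, 5, 6, 2, 0, 0, 5)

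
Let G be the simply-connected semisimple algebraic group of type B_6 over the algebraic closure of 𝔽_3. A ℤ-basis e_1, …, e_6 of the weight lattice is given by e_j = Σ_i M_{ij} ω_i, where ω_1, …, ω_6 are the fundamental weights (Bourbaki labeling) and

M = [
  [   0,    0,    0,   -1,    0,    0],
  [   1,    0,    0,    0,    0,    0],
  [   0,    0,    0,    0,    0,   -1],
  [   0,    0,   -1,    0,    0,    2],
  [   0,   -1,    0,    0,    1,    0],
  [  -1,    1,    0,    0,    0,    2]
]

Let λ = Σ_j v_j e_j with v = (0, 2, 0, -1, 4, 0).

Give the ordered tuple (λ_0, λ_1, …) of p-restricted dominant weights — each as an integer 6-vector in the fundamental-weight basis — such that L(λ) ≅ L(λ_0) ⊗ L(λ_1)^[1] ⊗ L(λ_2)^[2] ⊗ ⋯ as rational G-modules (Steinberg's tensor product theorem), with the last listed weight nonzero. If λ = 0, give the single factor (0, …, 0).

Change of basis e → ω: c = M·v where v = (0, 2, 0, -1, 4, 0):
  c_1 = 0·0 + 0·2 + 0·0 + (-1)·(-1) + 0·4 + 0·0 = 1
  c_2 = 1·0 + 0·2 + 0·0 + (0)·(-1) + 0·4 + 0·0 = 0
  c_3 = 0·0 + 0·2 + 0·0 + (0)·(-1) + 0·4 + (-1)·(0) = 0
  c_4 = 0·0 + 0·2 + (-1)·(0) + (0)·(-1) + 0·4 + 2·0 = 0
  c_5 = 0·0 + (-1)·(2) + 0·0 + (0)·(-1) + 1·4 + 0·0 = 2
  c_6 = (-1)·(0) + 1·2 + 0·0 + (0)·(-1) + 0·4 + 2·0 = 2
Writing each c_i in base p = 3:
  c_1 = 1 = 1·3^0
  c_2 = 0
  c_3 = 0
  c_4 = 0
  c_5 = 2 = 2·3^0
  c_6 = 2 = 2·3^0
Factor λ_0 = (1, 0, 0, 0, 2, 2)

((1, 0, 0, 0, 2, 2),)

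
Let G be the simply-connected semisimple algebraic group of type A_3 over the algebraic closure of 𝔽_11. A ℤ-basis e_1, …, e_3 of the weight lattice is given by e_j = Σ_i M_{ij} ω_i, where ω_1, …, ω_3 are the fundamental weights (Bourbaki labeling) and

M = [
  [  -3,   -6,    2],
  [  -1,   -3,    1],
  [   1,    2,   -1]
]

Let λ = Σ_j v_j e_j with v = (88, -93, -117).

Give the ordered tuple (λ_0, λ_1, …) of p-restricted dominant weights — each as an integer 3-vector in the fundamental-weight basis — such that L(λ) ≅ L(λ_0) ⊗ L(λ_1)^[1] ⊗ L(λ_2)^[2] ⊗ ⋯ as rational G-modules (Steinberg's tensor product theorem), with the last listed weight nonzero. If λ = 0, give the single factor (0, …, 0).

((5, 8, 8), (5, 6, 1))

Compute c_i = Σ_j M_{ij} v_j with v = (88, -93, -117):
  c_1 = -3*88 + -6*-93 + 2*-117 = 60
  c_2 = -1*88 + -3*-93 + 1*-117 = 74
  c_3 = 1*88 + 2*-93 + -1*-117 = 19
Expand coordinatewise in base 11:
  c_1 = 60 = 5·11^0 + 5·11^1
  c_2 = 74 = 8·11^0 + 6·11^1
  c_3 = 19 = 8·11^0 + 1·11^1
Factor λ_0 = (5, 8, 8)
Factor λ_1 = (5, 6, 1)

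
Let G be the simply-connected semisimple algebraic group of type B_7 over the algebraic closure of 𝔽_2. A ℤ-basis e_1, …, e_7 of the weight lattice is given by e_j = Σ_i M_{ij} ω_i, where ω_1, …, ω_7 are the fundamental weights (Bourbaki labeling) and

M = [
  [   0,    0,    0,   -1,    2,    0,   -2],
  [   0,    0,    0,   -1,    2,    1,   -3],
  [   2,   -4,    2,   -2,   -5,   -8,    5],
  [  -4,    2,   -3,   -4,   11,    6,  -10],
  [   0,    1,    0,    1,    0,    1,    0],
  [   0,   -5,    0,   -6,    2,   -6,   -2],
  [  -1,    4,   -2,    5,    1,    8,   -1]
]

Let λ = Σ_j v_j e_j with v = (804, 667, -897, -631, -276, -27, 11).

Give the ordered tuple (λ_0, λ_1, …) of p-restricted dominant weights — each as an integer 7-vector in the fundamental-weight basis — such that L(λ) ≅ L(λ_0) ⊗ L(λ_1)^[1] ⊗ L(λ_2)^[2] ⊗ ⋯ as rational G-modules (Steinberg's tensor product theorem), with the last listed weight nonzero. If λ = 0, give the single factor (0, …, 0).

In the fundamental-weight basis, λ has coordinates c = M·v (v = (804, 667, -897, -631, -276, -27, 11)):
  c_1 = (0)·(804) + (0)·(667) + (0)·(-897) + (-1)·(-631) + (2)·(-276) + (0)·(-27) + (-2)·(11) = 57
  c_2 = (0)·(804) + (0)·(667) + (0)·(-897) + (-1)·(-631) + (2)·(-276) + (1)·(-27) + (-3)·(11) = 19
  c_3 = (2)·(804) + (-4)·(667) + (2)·(-897) + (-2)·(-631) + (-5)·(-276) + (-8)·(-27) + (5)·(11) = 59
  c_4 = (-4)·(804) + (2)·(667) + (-3)·(-897) + (-4)·(-631) + (11)·(-276) + (6)·(-27) + (-10)·(11) = 25
  c_5 = (0)·(804) + (1)·(667) + (0)·(-897) + (1)·(-631) + (0)·(-276) + (1)·(-27) + (0)·(11) = 9
  c_6 = (0)·(804) + (-5)·(667) + (0)·(-897) + (-6)·(-631) + (2)·(-276) + (-6)·(-27) + (-2)·(11) = 39
  c_7 = (-1)·(804) + (4)·(667) + (-2)·(-897) + (5)·(-631) + (1)·(-276) + (8)·(-27) + (-1)·(11) = 0
Writing each c_i in base p = 2:
  c_1 = 57 = 1·2^0 + 0·2^1 + 0·2^2 + 1·2^3 + 1·2^4 + 1·2^5
  c_2 = 19 = 1·2^0 + 1·2^1 + 0·2^2 + 0·2^3 + 1·2^4
  c_3 = 59 = 1·2^0 + 1·2^1 + 0·2^2 + 1·2^3 + 1·2^4 + 1·2^5
  c_4 = 25 = 1·2^0 + 0·2^1 + 0·2^2 + 1·2^3 + 1·2^4
  c_5 = 9 = 1·2^0 + 0·2^1 + 0·2^2 + 1·2^3
  c_6 = 39 = 1·2^0 + 1·2^1 + 1·2^2 + 0·2^3 + 0·2^4 + 1·2^5
  c_7 = 0
λ_0 = (1, 1, 1, 1, 1, 1, 0)
λ_1 = (0, 1, 1, 0, 0, 1, 0)
λ_2 = (0, 0, 0, 0, 0, 1, 0)
λ_3 = (1, 0, 1, 1, 1, 0, 0)
λ_4 = (1, 1, 1, 1, 0, 0, 0)
λ_5 = (1, 0, 1, 0, 0, 1, 0)

((1, 1, 1, 1, 1, 1, 0), (0, 1, 1, 0, 0, 1, 0), (0, 0, 0, 0, 0, 1, 0), (1, 0, 1, 1, 1, 0, 0), (1, 1, 1, 1, 0, 0, 0), (1, 0, 1, 0, 0, 1, 0))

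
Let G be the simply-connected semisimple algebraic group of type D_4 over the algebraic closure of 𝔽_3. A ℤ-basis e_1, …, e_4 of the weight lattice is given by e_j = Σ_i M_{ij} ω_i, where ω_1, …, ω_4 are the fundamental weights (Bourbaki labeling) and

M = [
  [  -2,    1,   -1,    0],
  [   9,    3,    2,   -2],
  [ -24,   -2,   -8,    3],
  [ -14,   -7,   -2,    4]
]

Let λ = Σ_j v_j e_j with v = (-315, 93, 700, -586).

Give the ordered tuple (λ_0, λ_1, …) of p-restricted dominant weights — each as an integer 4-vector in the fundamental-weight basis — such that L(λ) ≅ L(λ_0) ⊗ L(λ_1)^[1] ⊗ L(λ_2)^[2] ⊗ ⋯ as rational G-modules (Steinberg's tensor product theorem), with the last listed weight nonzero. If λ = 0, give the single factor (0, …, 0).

In the fundamental-weight basis, λ has coordinates c = M·v (v = (-315, 93, 700, -586)):
  c_1 = -2*-315 + 1*93 + -1*700 + 0*-586 = 23
  c_2 = 9*-315 + 3*93 + 2*700 + -2*-586 = 16
  c_3 = -24*-315 + -2*93 + -8*700 + 3*-586 = 16
  c_4 = -14*-315 + -7*93 + -2*700 + 4*-586 = 15
Writing each c_i in base p = 3:
  c_1 = 23 = 2·3^0 + 1·3^1 + 2·3^2
  c_2 = 16 = 1·3^0 + 2·3^1 + 1·3^2
  c_3 = 16 = 1·3^0 + 2·3^1 + 1·3^2
  c_4 = 15 = 0·3^0 + 2·3^1 + 1·3^2
Factor λ_0 = (2, 1, 1, 0)
Factor λ_1 = (1, 2, 2, 2)
Factor λ_2 = (2, 1, 1, 1)

((2, 1, 1, 0), (1, 2, 2, 2), (2, 1, 1, 1))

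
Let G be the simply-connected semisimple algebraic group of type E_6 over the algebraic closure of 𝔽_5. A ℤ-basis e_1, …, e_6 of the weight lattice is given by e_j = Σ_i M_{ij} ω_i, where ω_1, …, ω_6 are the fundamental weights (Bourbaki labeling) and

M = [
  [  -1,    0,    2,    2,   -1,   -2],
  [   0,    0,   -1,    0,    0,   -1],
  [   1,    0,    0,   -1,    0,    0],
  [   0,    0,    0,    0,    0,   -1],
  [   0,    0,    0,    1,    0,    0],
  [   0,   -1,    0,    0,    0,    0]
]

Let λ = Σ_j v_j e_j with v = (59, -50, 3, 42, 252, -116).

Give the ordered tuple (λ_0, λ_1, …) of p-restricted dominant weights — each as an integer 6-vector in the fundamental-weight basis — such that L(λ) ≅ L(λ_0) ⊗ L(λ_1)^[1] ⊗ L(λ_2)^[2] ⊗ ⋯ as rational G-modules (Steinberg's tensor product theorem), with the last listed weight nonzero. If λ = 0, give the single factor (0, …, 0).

Change of basis e → ω: c = M·v where v = (59, -50, 3, 42, 252, -116):
  c_1 = (-1)·(59) + (0)·(-50) + 2·3 + 2·42 + (-1)·(252) + (-2)·(-116) = 11
  c_2 = 0·59 + (0)·(-50) + (-1)·(3) + 0·42 + 0·252 + (-1)·(-116) = 113
  c_3 = 1·59 + (0)·(-50) + 0·3 + (-1)·(42) + 0·252 + (0)·(-116) = 17
  c_4 = 0·59 + (0)·(-50) + 0·3 + 0·42 + 0·252 + (-1)·(-116) = 116
  c_5 = 0·59 + (0)·(-50) + 0·3 + 1·42 + 0·252 + (0)·(-116) = 42
  c_6 = 0·59 + (-1)·(-50) + 0·3 + 0·42 + 0·252 + (0)·(-116) = 50
Expand coordinatewise in base 5:
  c_1 = 11 = 1·5^0 + 2·5^1
  c_2 = 113 = 3·5^0 + 2·5^1 + 4·5^2
  c_3 = 17 = 2·5^0 + 3·5^1
  c_4 = 116 = 1·5^0 + 3·5^1 + 4·5^2
  c_5 = 42 = 2·5^0 + 3·5^1 + 1·5^2
  c_6 = 50 = 0·5^0 + 0·5^1 + 2·5^2
λ_0 = (1, 3, 2, 1, 2, 0)
λ_1 = (2, 2, 3, 3, 3, 0)
λ_2 = (0, 4, 0, 4, 1, 2)

((1, 3, 2, 1, 2, 0), (2, 2, 3, 3, 3, 0), (0, 4, 0, 4, 1, 2))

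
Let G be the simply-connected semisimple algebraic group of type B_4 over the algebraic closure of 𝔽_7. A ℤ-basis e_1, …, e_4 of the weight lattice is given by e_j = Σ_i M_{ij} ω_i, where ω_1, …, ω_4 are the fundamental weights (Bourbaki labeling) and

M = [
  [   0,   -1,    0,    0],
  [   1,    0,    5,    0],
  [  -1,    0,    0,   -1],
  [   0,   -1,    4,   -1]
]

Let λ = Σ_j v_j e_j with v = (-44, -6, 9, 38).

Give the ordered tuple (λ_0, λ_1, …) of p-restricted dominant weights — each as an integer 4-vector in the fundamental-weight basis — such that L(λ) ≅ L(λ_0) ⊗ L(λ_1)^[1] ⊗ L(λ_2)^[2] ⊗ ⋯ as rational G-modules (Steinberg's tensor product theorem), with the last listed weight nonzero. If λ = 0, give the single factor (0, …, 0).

((6, 1, 6, 4),)

ω-coordinates c = M·v, v = (-44, -6, 9, 38):
  c_1 = 0*-44 + -1*-6 + 0*9 + 0*38 = 6
  c_2 = 1*-44 + 0*-6 + 5*9 + 0*38 = 1
  c_3 = -1*-44 + 0*-6 + 0*9 + -1*38 = 6
  c_4 = 0*-44 + -1*-6 + 4*9 + -1*38 = 4
Expand coordinatewise in base 7:
  c_1 = 6 = 6·7^0
  c_2 = 1 = 1·7^0
  c_3 = 6 = 6·7^0
  c_4 = 4 = 4·7^0
Factor λ_0 = (6, 1, 6, 4)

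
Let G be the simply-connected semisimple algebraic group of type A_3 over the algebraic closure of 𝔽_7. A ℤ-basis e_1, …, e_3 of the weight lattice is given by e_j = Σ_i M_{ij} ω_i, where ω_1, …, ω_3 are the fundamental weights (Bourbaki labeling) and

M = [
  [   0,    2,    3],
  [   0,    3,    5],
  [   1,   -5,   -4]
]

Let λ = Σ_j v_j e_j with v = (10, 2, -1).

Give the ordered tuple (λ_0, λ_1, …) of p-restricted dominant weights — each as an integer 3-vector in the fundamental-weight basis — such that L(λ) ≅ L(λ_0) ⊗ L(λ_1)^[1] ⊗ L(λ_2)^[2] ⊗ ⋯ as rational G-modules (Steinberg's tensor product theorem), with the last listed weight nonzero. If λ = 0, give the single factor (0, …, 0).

Converting to the ω-basis (c_i = row i of M dotted with v = (10, 2, -1)):
  c_1 = 0*10 + 2*2 + 3*-1 = 1
  c_2 = 0*10 + 3*2 + 5*-1 = 1
  c_3 = 1*10 + -5*2 + -4*-1 = 4
Writing each c_i in base p = 7:
  c_1 = 1 = 1·7^0
  c_2 = 1 = 1·7^0
  c_3 = 4 = 4·7^0
p-restricted factor λ_0 = (1, 1, 4)

((1, 1, 4),)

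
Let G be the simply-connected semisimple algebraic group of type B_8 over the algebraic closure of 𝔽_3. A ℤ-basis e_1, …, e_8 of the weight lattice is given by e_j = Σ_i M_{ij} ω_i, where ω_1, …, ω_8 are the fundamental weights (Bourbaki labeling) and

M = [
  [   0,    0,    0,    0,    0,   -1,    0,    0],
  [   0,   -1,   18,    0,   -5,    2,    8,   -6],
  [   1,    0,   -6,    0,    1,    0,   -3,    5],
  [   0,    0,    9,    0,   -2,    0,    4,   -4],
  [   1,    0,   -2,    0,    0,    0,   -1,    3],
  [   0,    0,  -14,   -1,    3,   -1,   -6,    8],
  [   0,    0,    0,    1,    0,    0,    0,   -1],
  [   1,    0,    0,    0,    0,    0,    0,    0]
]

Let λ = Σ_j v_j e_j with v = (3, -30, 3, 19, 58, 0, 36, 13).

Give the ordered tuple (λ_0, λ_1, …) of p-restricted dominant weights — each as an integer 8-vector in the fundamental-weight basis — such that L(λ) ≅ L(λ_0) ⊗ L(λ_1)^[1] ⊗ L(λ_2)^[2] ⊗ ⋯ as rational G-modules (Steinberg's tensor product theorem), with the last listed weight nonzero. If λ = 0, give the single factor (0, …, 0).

((0, 1, 0, 0, 0, 1, 0, 0), (0, 1, 0, 1, 0, 0, 2, 1))

ω-coordinates c = M·v, v = (3, -30, 3, 19, 58, 0, 36, 13):
  c_1 = 0·3 + (0)·(-30) + 0·3 + 0·19 + 0·58 + (-1)·(0) + 0·36 + 0·13 = 0
  c_2 = 0·3 + (-1)·(-30) + 18·3 + 0·19 + (-5)·(58) + 2·0 + 8·36 + (-6)·(13) = 4
  c_3 = 1·3 + (0)·(-30) + (-6)·(3) + 0·19 + 1·58 + 0·0 + (-3)·(36) + 5·13 = 0
  c_4 = 0·3 + (0)·(-30) + 9·3 + 0·19 + (-2)·(58) + 0·0 + 4·36 + (-4)·(13) = 3
  c_5 = 1·3 + (0)·(-30) + (-2)·(3) + 0·19 + 0·58 + 0·0 + (-1)·(36) + 3·13 = 0
  c_6 = 0·3 + (0)·(-30) + (-14)·(3) + (-1)·(19) + 3·58 + (-1)·(0) + (-6)·(36) + 8·13 = 1
  c_7 = 0·3 + (0)·(-30) + 0·3 + 1·19 + 0·58 + 0·0 + 0·36 + (-1)·(13) = 6
  c_8 = 1·3 + (0)·(-30) + 0·3 + 0·19 + 0·58 + 0·0 + 0·36 + 0·13 = 3
Expand coordinatewise in base 3:
  c_1 = 0
  c_2 = 4 = 1·3^0 + 1·3^1
  c_3 = 0
  c_4 = 3 = 0·3^0 + 1·3^1
  c_5 = 0
  c_6 = 1 = 1·3^0
  c_7 = 6 = 0·3^0 + 2·3^1
  c_8 = 3 = 0·3^0 + 1·3^1
p-restricted factor λ_0 = (0, 1, 0, 0, 0, 1, 0, 0)
p-restricted factor λ_1 = (0, 1, 0, 1, 0, 0, 2, 1)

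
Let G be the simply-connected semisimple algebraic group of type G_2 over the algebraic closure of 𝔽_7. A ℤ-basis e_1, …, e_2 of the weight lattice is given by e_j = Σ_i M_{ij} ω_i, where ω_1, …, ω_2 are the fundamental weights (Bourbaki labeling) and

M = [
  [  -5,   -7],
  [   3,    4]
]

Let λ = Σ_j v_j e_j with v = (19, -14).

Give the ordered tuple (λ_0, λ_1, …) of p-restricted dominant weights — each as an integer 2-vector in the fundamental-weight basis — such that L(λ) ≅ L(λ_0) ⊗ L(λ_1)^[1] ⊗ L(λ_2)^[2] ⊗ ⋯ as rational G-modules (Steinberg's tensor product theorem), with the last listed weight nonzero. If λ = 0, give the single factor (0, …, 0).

ω-coordinates c = M·v, v = (19, -14):
  c_1 = (-5)·(19) + (-7)·(-14) = 3
  c_2 = 3·19 + (4)·(-14) = 1
Expand coordinatewise in base 7:
  c_1 = 3 = 3·7^0
  c_2 = 1 = 1·7^0
p-restricted factor λ_0 = (3, 1)

((3, 1),)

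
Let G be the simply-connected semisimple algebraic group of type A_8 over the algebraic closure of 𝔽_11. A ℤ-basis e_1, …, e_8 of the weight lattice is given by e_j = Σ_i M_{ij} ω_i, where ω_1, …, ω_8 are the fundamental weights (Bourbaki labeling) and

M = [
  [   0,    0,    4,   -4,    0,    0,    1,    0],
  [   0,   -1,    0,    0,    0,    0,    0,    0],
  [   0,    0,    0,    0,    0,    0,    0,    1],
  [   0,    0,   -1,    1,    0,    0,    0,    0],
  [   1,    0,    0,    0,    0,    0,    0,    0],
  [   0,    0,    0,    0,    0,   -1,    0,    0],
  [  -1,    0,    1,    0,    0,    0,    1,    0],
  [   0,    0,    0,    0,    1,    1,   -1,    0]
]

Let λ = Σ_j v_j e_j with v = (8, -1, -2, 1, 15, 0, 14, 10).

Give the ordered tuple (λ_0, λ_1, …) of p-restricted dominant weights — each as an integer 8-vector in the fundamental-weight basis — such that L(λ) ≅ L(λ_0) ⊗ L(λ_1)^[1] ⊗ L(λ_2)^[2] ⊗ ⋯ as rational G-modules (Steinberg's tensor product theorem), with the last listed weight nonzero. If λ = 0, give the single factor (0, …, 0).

Converting to the ω-basis (c_i = row i of M dotted with v = (8, -1, -2, 1, 15, 0, 14, 10)):
  c_1 = (0)·(8) + (0)·(-1) + (4)·(-2) + (-4)·(1) + (0)·(15) + (0)·(0) + (1)·(14) + (0)·(10) = 2
  c_2 = (0)·(8) + (-1)·(-1) + (0)·(-2) + (0)·(1) + (0)·(15) + (0)·(0) + (0)·(14) + (0)·(10) = 1
  c_3 = (0)·(8) + (0)·(-1) + (0)·(-2) + (0)·(1) + (0)·(15) + (0)·(0) + (0)·(14) + (1)·(10) = 10
  c_4 = (0)·(8) + (0)·(-1) + (-1)·(-2) + (1)·(1) + (0)·(15) + (0)·(0) + (0)·(14) + (0)·(10) = 3
  c_5 = (1)·(8) + (0)·(-1) + (0)·(-2) + (0)·(1) + (0)·(15) + (0)·(0) + (0)·(14) + (0)·(10) = 8
  c_6 = (0)·(8) + (0)·(-1) + (0)·(-2) + (0)·(1) + (0)·(15) + (-1)·(0) + (0)·(14) + (0)·(10) = 0
  c_7 = (-1)·(8) + (0)·(-1) + (1)·(-2) + (0)·(1) + (0)·(15) + (0)·(0) + (1)·(14) + (0)·(10) = 4
  c_8 = (0)·(8) + (0)·(-1) + (0)·(-2) + (0)·(1) + (1)·(15) + (1)·(0) + (-1)·(14) + (0)·(10) = 1
Expand coordinatewise in base 11:
  c_1 = 2 = 2·11^0
  c_2 = 1 = 1·11^0
  c_3 = 10 = 10·11^0
  c_4 = 3 = 3·11^0
  c_5 = 8 = 8·11^0
  c_6 = 0
  c_7 = 4 = 4·11^0
  c_8 = 1 = 1·11^0
Factor λ_0 = (2, 1, 10, 3, 8, 0, 4, 1)

((2, 1, 10, 3, 8, 0, 4, 1),)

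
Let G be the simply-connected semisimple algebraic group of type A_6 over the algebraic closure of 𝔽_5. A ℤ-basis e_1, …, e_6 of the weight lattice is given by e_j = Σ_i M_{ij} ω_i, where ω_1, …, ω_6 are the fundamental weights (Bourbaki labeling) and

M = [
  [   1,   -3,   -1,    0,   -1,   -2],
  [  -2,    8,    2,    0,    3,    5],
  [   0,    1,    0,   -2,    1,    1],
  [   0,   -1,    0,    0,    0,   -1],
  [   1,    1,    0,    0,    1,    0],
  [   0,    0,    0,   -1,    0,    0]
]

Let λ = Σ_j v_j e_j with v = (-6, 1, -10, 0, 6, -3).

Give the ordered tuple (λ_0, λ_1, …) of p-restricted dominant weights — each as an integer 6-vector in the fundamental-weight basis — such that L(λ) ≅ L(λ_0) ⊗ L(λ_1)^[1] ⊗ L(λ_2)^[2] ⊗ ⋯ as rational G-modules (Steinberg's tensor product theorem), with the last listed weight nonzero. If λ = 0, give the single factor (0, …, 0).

((1, 3, 4, 2, 1, 0),)

Compute c_i = Σ_j M_{ij} v_j with v = (-6, 1, -10, 0, 6, -3):
  c_1 = 1*-6 + -3*1 + -1*-10 + 0*0 + -1*6 + -2*-3 = 1
  c_2 = -2*-6 + 8*1 + 2*-10 + 0*0 + 3*6 + 5*-3 = 3
  c_3 = 0*-6 + 1*1 + 0*-10 + -2*0 + 1*6 + 1*-3 = 4
  c_4 = 0*-6 + -1*1 + 0*-10 + 0*0 + 0*6 + -1*-3 = 2
  c_5 = 1*-6 + 1*1 + 0*-10 + 0*0 + 1*6 + 0*-3 = 1
  c_6 = 0*-6 + 0*1 + 0*-10 + -1*0 + 0*6 + 0*-3 = 0
p = 5; digits c_i = Σ_j d_{ij}·5^j, 0 ≤ d_{ij} < 5:
  c_1 = 1 = 1·5^0
  c_2 = 3 = 3·5^0
  c_3 = 4 = 4·5^0
  c_4 = 2 = 2·5^0
  c_5 = 1 = 1·5^0
  c_6 = 0
p-restricted factor λ_0 = (1, 3, 4, 2, 1, 0)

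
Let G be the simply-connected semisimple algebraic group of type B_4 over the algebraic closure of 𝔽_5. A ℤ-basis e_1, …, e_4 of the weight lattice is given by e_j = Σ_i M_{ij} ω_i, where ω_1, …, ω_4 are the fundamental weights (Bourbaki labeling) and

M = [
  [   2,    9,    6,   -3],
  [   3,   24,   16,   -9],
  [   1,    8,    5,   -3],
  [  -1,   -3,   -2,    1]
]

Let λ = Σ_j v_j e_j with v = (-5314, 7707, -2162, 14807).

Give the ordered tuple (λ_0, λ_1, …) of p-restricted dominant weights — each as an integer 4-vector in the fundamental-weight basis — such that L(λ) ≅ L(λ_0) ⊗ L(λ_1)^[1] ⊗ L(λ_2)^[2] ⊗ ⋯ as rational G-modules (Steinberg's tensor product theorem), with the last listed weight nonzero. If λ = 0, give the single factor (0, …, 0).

((2, 1, 1, 4), (3, 4, 2, 4), (3, 1, 4, 2), (0, 4, 3, 0), (2, 1, 1, 2))

Compute c_i = Σ_j M_{ij} v_j with v = (-5314, 7707, -2162, 14807):
  c_1 = (2)·(-5314) + (9)·(7707) + (6)·(-2162) + (-3)·(14807) = 1342
  c_2 = (3)·(-5314) + (24)·(7707) + (16)·(-2162) + (-9)·(14807) = 1171
  c_3 = (1)·(-5314) + (8)·(7707) + (5)·(-2162) + (-3)·(14807) = 1111
  c_4 = (-1)·(-5314) + (-3)·(7707) + (-2)·(-2162) + (1)·(14807) = 1324
Base-5 expansion of each c_i:
  c_1 = 1342 = 2·5^0 + 3·5^1 + 3·5^2 + 0·5^3 + 2·5^4
  c_2 = 1171 = 1·5^0 + 4·5^1 + 1·5^2 + 4·5^3 + 1·5^4
  c_3 = 1111 = 1·5^0 + 2·5^1 + 4·5^2 + 3·5^3 + 1·5^4
  c_4 = 1324 = 4·5^0 + 4·5^1 + 2·5^2 + 0·5^3 + 2·5^4
p-restricted factor λ_0 = (2, 1, 1, 4)
p-restricted factor λ_1 = (3, 4, 2, 4)
p-restricted factor λ_2 = (3, 1, 4, 2)
p-restricted factor λ_3 = (0, 4, 3, 0)
p-restricted factor λ_4 = (2, 1, 1, 2)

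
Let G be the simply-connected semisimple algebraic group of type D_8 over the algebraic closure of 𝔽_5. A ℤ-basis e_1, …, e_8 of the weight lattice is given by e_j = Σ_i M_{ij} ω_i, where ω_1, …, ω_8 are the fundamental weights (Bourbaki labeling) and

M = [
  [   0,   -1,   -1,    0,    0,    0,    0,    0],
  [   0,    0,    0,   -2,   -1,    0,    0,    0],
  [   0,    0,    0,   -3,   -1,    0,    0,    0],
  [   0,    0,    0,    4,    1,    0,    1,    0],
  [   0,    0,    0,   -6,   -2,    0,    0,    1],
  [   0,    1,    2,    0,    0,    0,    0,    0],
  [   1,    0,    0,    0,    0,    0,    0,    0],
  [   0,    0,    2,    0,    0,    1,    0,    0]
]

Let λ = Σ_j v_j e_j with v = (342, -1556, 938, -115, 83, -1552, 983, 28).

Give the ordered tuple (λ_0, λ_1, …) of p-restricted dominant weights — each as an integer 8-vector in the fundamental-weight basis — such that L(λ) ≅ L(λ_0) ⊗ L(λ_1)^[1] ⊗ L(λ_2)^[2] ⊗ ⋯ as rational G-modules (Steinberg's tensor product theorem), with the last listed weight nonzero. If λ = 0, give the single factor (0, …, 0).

Change of basis e → ω: c = M·v where v = (342, -1556, 938, -115, 83, -1552, 983, 28):
  c_1 = 0*342 + -1*-1556 + -1*938 + 0*-115 + 0*83 + 0*-1552 + 0*983 + 0*28 = 618
  c_2 = 0*342 + 0*-1556 + 0*938 + -2*-115 + -1*83 + 0*-1552 + 0*983 + 0*28 = 147
  c_3 = 0*342 + 0*-1556 + 0*938 + -3*-115 + -1*83 + 0*-1552 + 0*983 + 0*28 = 262
  c_4 = 0*342 + 0*-1556 + 0*938 + 4*-115 + 1*83 + 0*-1552 + 1*983 + 0*28 = 606
  c_5 = 0*342 + 0*-1556 + 0*938 + -6*-115 + -2*83 + 0*-1552 + 0*983 + 1*28 = 552
  c_6 = 0*342 + 1*-1556 + 2*938 + 0*-115 + 0*83 + 0*-1552 + 0*983 + 0*28 = 320
  c_7 = 1*342 + 0*-1556 + 0*938 + 0*-115 + 0*83 + 0*-1552 + 0*983 + 0*28 = 342
  c_8 = 0*342 + 0*-1556 + 2*938 + 0*-115 + 0*83 + 1*-1552 + 0*983 + 0*28 = 324
Writing each c_i in base p = 5:
  c_1 = 618 = 3·5^0 + 3·5^1 + 4·5^2 + 4·5^3
  c_2 = 147 = 2·5^0 + 4·5^1 + 0·5^2 + 1·5^3
  c_3 = 262 = 2·5^0 + 2·5^1 + 0·5^2 + 2·5^3
  c_4 = 606 = 1·5^0 + 1·5^1 + 4·5^2 + 4·5^3
  c_5 = 552 = 2·5^0 + 0·5^1 + 2·5^2 + 4·5^3
  c_6 = 320 = 0·5^0 + 4·5^1 + 2·5^2 + 2·5^3
  c_7 = 342 = 2·5^0 + 3·5^1 + 3·5^2 + 2·5^3
  c_8 = 324 = 4·5^0 + 4·5^1 + 2·5^2 + 2·5^3
p-restricted factor λ_0 = (3, 2, 2, 1, 2, 0, 2, 4)
p-restricted factor λ_1 = (3, 4, 2, 1, 0, 4, 3, 4)
p-restricted factor λ_2 = (4, 0, 0, 4, 2, 2, 3, 2)
p-restricted factor λ_3 = (4, 1, 2, 4, 4, 2, 2, 2)

((3, 2, 2, 1, 2, 0, 2, 4), (3, 4, 2, 1, 0, 4, 3, 4), (4, 0, 0, 4, 2, 2, 3, 2), (4, 1, 2, 4, 4, 2, 2, 2))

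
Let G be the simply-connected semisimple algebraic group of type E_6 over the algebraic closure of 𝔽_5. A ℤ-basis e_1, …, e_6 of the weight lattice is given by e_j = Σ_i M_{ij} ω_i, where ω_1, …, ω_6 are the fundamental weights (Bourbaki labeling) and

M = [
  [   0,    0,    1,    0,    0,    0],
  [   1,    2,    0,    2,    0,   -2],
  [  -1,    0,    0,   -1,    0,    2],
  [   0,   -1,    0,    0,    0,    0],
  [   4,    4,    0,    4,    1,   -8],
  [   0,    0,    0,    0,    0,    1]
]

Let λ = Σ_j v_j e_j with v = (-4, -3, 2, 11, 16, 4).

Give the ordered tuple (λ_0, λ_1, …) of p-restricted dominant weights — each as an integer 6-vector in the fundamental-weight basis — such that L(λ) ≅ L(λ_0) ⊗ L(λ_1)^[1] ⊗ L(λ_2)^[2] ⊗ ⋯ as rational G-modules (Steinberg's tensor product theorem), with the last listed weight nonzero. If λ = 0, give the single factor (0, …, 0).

Converting to the ω-basis (c_i = row i of M dotted with v = (-4, -3, 2, 11, 16, 4)):
  c_1 = 0*-4 + 0*-3 + 1*2 + 0*11 + 0*16 + 0*4 = 2
  c_2 = 1*-4 + 2*-3 + 0*2 + 2*11 + 0*16 + -2*4 = 4
  c_3 = -1*-4 + 0*-3 + 0*2 + -1*11 + 0*16 + 2*4 = 1
  c_4 = 0*-4 + -1*-3 + 0*2 + 0*11 + 0*16 + 0*4 = 3
  c_5 = 4*-4 + 4*-3 + 0*2 + 4*11 + 1*16 + -8*4 = 0
  c_6 = 0*-4 + 0*-3 + 0*2 + 0*11 + 0*16 + 1*4 = 4
Writing each c_i in base p = 5:
  c_1 = 2 = 2·5^0
  c_2 = 4 = 4·5^0
  c_3 = 1 = 1·5^0
  c_4 = 3 = 3·5^0
  c_5 = 0
  c_6 = 4 = 4·5^0
p-restricted factor λ_0 = (2, 4, 1, 3, 0, 4)

((2, 4, 1, 3, 0, 4),)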